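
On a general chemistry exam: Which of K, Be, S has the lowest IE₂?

Be

IE_2 is the cost of taking one more electron from the +1 cation: K⁺ is the bare [Ar] core; Be⁺ still has 1 valence electron; S⁺ still has 5 valence electrons.
Breaking into a closed-shell core is much more expensive than removing a leftover valence electron — K has the largest IE_2 here.
Valence configurations: Be⁺ [He]2s¹, S⁺ [Ne]3s²3p³.
Approximate IE_2 values (kJ/mol): K 3052, Be 1757, S 2252.
Hence IE_2: Be < S < K.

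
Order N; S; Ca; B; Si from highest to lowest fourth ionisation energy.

B > N > Ca > S > Si

The fourth ionization energy removes an electron from the +3 ion. For each element: N³⁺ still has 2 valence electrons; S³⁺ still has 3 valence electrons; Ca³⁺ is already 1 electron into the core; B³⁺ is the bare [He] core; Si³⁺ still has 1 valence electron.
Usually core removal costs more than valence removal, but here the competition is close: a tightly held n=2 valence electron can cost more to remove than an n=3 core electron, so the actual values have to decide it.
Valence configurations: N³⁺ [He]2s², S³⁺ [Ne]3s²3p¹, Si³⁺ [Ne]3s¹.
Approximate IE_4 values (kJ/mol): N 7475, S 4556, Ca 6491, B 25026, Si 4356.
Overall IE_4 order: Si < S < Ca < N < B.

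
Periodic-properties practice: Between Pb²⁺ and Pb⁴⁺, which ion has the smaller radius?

Both ions have Z = 82 protons, but Pb⁴⁺ has lost more electrons, so its remaining electrons feel a larger effective nuclear charge per electron and are pulled in more tightly.
Higher positive charge → smaller ion, so Pb²⁺ > Pb⁴⁺.

Pb⁴⁺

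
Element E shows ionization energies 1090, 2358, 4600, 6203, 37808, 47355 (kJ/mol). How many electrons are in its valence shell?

Look for the largest jump between consecutive ionization energies: IE5/IE4 ≈ 6.1, far larger than any earlier ratio.
That jump marks the point where a core electron is being removed. So the atom has 4 valence electrons.

4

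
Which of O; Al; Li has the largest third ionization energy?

Li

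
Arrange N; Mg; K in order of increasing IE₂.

Mg < N < K

The second ionization energy removes an electron from the +1 ion. For each element: N⁺ still has 4 valence electrons; Mg⁺ still has 1 valence electron; K⁺ is the bare [Ar] core.
Core electrons are held far more tightly than valence electrons, so K tops the IE_2 order.
Valence configurations: N⁺ [He]2s²2p², Mg⁺ [Ne]3s¹.
Tabulated IE_2 (kJ/mol): N 2856, Mg 1451, K 3052.
Overall IE_2 order: Mg < N < K.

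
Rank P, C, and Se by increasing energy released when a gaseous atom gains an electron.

P, C, Se

Electron affinity generally becomes more exothermic across a period toward the halogens and less exothermic down a group.
These sit on a diagonal, where the across-period and down-group effects partly cancel.
C > P: period and group pull opposite ways; the down-group shift dominates (122 vs 72 kJ/mol).
Se > C: the two effects oppose for this pair; the across-period effect wins (195 vs 122 kJ/mol).
Approximate values (kJ/mol): C 122, P 72, Se 195.
So from lowest to highest: P < C < Se.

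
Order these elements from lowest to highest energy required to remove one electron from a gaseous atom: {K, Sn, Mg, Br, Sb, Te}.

K < Sn < Mg < Sb < Te < Br

Across a period the outer electron is held more tightly (higher IE₁); down a group it sits in a higher shell, more shielded, and comes off more easily.
These span different periods and groups, so the two trends combine.
Sn > K: the two effects oppose for this pair; the across-period effect wins (709 vs 419 kJ/mol).
Mg > Sn: the two effects oppose for this pair; the down-group effect wins (738 vs 709 kJ/mol).
Sb > Mg: the two effects oppose for this pair; the across-period effect wins (831 vs 738 kJ/mol).
Te > Sb: both are in period 5; the period trend gives Te the larger value.
Br > Te: both effects reinforce here, so Br is clearly the higher of the two.
Tabulated first ionization energy (kJ/mol): Mg 738, K 419, Br 1140, Sn 709, Sb 831, Te 869.
So from lowest to highest: K < Sn < Mg < Sb < Te < Br.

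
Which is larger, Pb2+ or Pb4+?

Pb2+

Both ions have Z = 82 protons, but Pb4+ has lost more electrons, so its remaining electrons feel a larger effective nuclear charge per electron and are pulled in more tightly.
Higher positive charge → smaller ion, so Pb2+ > Pb4+.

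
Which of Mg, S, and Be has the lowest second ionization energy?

IE_2 is the cost of taking one more electron from the +1 cation: Mg⁺ still has 1 valence electron; S⁺ still has 5 valence electrons; Be⁺ still has 1 valence electron.
All are still removing valence electrons, so compare the +1 ions as you would atoms: IE_2 generally rises across a period (higher Z_eff) and falls down a group (larger shell), subject to the usual subshell exceptions.
Valence configurations: Mg⁺ [Ne]3s¹, S⁺ [Ne]3s²3p³, Be⁺ [He]2s¹.
The numbers (kJ/mol): Mg 1451, S 2252, Be 1757.
So the second ionization energies run Mg < Be < S.

Mg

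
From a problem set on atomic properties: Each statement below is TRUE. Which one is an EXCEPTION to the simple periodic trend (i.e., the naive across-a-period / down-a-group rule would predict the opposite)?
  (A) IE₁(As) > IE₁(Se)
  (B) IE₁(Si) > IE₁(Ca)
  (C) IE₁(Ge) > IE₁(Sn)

The general trend: first ionisation energy increases across a period and decreases down a group.
(A) As (period 4, group 15) vs Se (period 4, group 16): the stated order contradicts the simple trend.
(B) Si (period 3, group 14) vs Ca (period 4, group 2): the stated order agrees with the simple trend.
(C) Ge (period 4, group 14) vs Sn (period 5, group 14): the stated order agrees with the simple trend.
The exception is (A): Se (4p⁴) ionizes more easily than half-filled As (4p³).

(A)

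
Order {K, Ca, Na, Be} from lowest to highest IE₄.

The fourth ionization energy removes an electron from the +3 ion. For each element: K³⁺ is already 2 electrons into the core; Ca³⁺ is already 1 electron into the core; Na³⁺ is already 2 electrons into the core; Be³⁺ is already 1 electron into the core.
All of these are removing an electron from a noble-gas core or deeper; the smaller core (lower principal quantum number) is held far more tightly, and within a period the higher nuclear charge binds the same core more tightly.
Approximate IE_4 values (kJ/mol): K 5877, Ca 6491, Na 9543, Be 21007.
Putting it together, IE_4: K < Ca < Na < Be.

K < Ca < Na < Be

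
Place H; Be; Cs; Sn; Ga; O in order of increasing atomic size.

H < O < Be < Ga < Sn < Cs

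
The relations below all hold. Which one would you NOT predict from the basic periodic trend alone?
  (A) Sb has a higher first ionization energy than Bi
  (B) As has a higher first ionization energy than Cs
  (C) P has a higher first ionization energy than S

(C)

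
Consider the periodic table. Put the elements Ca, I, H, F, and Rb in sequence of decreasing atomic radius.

Moving right in a period, electrons are added to the same shell under a stronger nuclear pull, so atoms get smaller; moving down, a new shell is opened and atoms get larger.
These span different periods and groups, so the two trends combine.
F > H: period and group pull opposite ways; the down-group shift dominates (64 vs 32 pm).
I > F: they share group 17; the group trend gives I the larger value.
Ca > I: period and group pull opposite ways; the across-period shift dominates (171 vs 133 pm).
Rb > Ca: both effects reinforce here, so Rb is clearly the larger of the two.
Approximate values (pm): H 32, F 64, Ca 171, Rb 210, I 133.
So from largest to smallest: Rb > Ca > I > F > H.

Rb, Ca, I, F, H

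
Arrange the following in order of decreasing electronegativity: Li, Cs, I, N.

Li is in period 2, group 1; N is in period 2, group 15; I is in period 5, group 17; Cs is in period 6, group 1.
Electronegativity increases across a period and decreases down a group, tracking effective nuclear charge and atomic size.
Neither a single period nor a single group — weigh both effects.
Li > Cs: Li sits above Cs in group 1, so the down-group effect alone puts Li higher.
I > Li: the two effects oppose for this pair; the across-period effect wins (2.66 vs 0.98).
N > I: period and group pull opposite ways; the down-group shift dominates (3.04 vs 2.66).
For reference (Pauling): Li 0.98, N 3.04, I 2.66, Cs 0.79.
So from highest to lowest: N > I > Li > Cs.

N > I > Li > Cs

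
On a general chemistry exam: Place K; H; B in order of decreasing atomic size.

K > B > H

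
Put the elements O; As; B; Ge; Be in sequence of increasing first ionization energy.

Ge, B, Be, As, O

Be is in period 2, group 2; B is in period 2, group 13; O is in period 2, group 16; Ge is in period 4, group 14; As is in period 4, group 15.
Removing the outermost electron gets harder across a period and easier down a group.
These span different periods and groups, so the two trends combine.
B > Ge: the two effects oppose for this pair; the down-group effect wins (801 vs 762 kJ/mol).
Be > B: this pair runs against the simple trend — see the exception note.
As > Be: period and group pull opposite ways; the across-period shift dominates (947 vs 900 kJ/mol).
O > As: relative to As, both the across-period and down-group shifts push O's first ionization energy up.
Note the exception: Be has a higher first ionization energy than B, contrary to the simple trend — removing B's lone 2p electron is easier than breaking Be's filled 2s².
Approximate values (kJ/mol): Be 900, B 801, O 1314, Ge 762, As 947.
So from lowest to highest: Ge < B < Be < As < O.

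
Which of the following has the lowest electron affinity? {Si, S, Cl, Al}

Electron affinity generally becomes more exothermic across a period toward the halogens and less exothermic down a group.
All lie in period 3, so electron affinity increases left to right.
The lowest electron affinity among these belongs to Al.

Al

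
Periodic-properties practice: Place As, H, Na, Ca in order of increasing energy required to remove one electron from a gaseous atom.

H is in period 1, group 1; Na is in period 3, group 1; Ca is in period 4, group 2; As is in period 4, group 15.
Removing the outermost electron gets harder across a period and easier down a group.
Neither a single period nor a single group — weigh both effects.
Ca > Na: the two effects oppose for this pair; the across-period effect wins (590 vs 496 kJ/mol).
As > Ca: both are in period 4; the period trend gives As the larger value.
H > As: period and group pull opposite ways; the down-group shift dominates (1312 vs 947 kJ/mol).
Approximate values (kJ/mol): H 1312, Na 496, Ca 590, As 947.
So from lowest to highest: Na < Ca < As < H.

Na < Ca < As < H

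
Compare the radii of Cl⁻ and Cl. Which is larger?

Forming Cl⁻ adds 1 electron to Cl. More electron–electron repulsion in the same shell, with unchanged nuclear charge, lets the cloud expand.
An anion is larger than its parent atom: Cl⁻ > Cl.

Cl⁻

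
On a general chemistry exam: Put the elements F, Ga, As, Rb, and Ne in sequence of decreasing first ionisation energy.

F is in period 2, group 17; Ne is in period 2, group 18; Ga is in period 4, group 13; As is in period 4, group 15; Rb is in period 5, group 1.
Across a period the outer electron is held more tightly (higher IE₁); down a group it sits in a higher shell, more shielded, and comes off more easily.
Here both period and group differ, so the two effects have to be weighed against each other.
Ga > Rb: relative to Rb, both the across-period and down-group shifts push Ga's first ionization energy up.
As > Ga: As lies to the right of Ga in period 4, so the across-period effect alone puts As higher.
F > As: relative to As, both the across-period and down-group shifts push F's first ionization energy up.
Ne > F: Ne lies to the right of F in period 2, so the across-period effect alone puts Ne higher.
Tabulated first ionization energy (kJ/mol): F 1681, Ne 2081, Ga 579, As 947, Rb 403.
So from highest to lowest: Ne > F > As > Ga > Rb.

Ne > F > As > Ga > Rb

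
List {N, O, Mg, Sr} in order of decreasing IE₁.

N > O > Mg > Sr

N is in period 2, group 15; O is in period 2, group 16; Mg is in period 3, group 2; Sr is in period 5, group 2.
Removing the outermost electron gets harder across a period and easier down a group.
Neither a single period nor a single group — weigh both effects.
Mg > Sr: they share group 2; the group trend gives Mg the larger value.
O > Mg: both effects reinforce here, so O is clearly the higher of the two.
N > O: this pair runs against the simple trend — see the exception note.
Note the exception: N has a higher first ionization energy than O, contrary to the simple trend — pairing an electron in O's 2p⁴ costs repulsion energy, so O ionizes more easily than half-filled N (2p³).
Approximate values (kJ/mol): N 1402, O 1314, Mg 738, Sr 550.
So from highest to lowest: N > O > Mg > Sr.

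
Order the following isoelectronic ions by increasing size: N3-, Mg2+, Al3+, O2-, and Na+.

All of these have 10 electrons, so size is governed by nuclear charge alone: the more protons, the stronger the pull on the same electron cloud, and the smaller the ion.
Nuclear charges: Al3+ (Z=13), Mg2+ (Z=12), Na+ (Z=11), O2- (Z=8), N3- (Z=7).
Smallest to largest: Al3+ < Mg2+ < Na+ < O2- < N3-.

Al3+ < Mg2+ < Na+ < O2- < N3-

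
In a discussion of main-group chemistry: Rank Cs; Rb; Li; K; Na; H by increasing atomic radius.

H < Li < Na < K < Rb < Cs

Moving right in a period, electrons are added to the same shell under a stronger nuclear pull, so atoms get smaller; moving down, a new shell is opened and atoms get larger.
All are in group 1, so atomic radius increases down the group.
So from smallest to largest: H < Li < Na < K < Rb < Cs.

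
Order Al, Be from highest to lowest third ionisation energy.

Be, Al

IE_3 is the cost of taking one more electron from the +2 cation: Al²⁺ still has 1 valence electron; Be²⁺ is the bare [He] core.
Breaking into a closed-shell core is much more expensive than removing a leftover valence electron — Be has the largest IE_3 here.
The numbers (kJ/mol): Al 2745, Be 14849.
Putting it together, IE_3: Al < Be.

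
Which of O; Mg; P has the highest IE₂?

The second ionization energy removes an electron from the +1 ion. For each element: O⁺ still has 5 valence electrons; Mg⁺ still has 1 valence electron; P⁺ still has 4 valence electrons.
All are still removing valence electrons, so compare the +1 ions as you would atoms: IE_2 generally rises across a period (higher Z_eff) and falls down a group (larger shell), subject to the usual subshell exceptions.
Valence configurations: O⁺ [He]2s²2p³, Mg⁺ [Ne]3s¹, P⁺ [Ne]3s²3p².
Approximate IE_2 values (kJ/mol): O 3388, Mg 1451, P 1907.
Overall IE_2 order: Mg < P < O.

O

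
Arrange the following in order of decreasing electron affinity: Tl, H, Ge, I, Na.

H is in period 1, group 1; Na is in period 3, group 1; Ge is in period 4, group 14; I is in period 5, group 17; Tl is in period 6, group 13.
Atoms with high Z_eff and room in the valence shell (especially the halogens) have the most exothermic electron affinities.
Here both period and group differ, so the two effects have to be weighed against each other.
Na > Tl: the two effects oppose for this pair; the down-group effect wins (53 vs 19 kJ/mol).
H > Na: H sits above Na in group 1, so the down-group effect alone puts H higher.
Ge > H: the two effects oppose for this pair; the across-period effect wins (119 vs 73 kJ/mol).
I > Ge: the two effects oppose for this pair; the across-period effect wins (295 vs 119 kJ/mol).
Tabulated electron affinity (kJ/mol): H 73, Na 53, Ge 119, I 295, Tl 19.
So from highest to lowest: I > Ge > H > Na > Tl.

I > Ge > H > Na > Tl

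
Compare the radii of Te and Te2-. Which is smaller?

Forming Te2- adds 2 electrons to Te. More electron–electron repulsion in the same shell, with unchanged nuclear charge, lets the cloud expand.
An anion is larger than its parent atom: Te2- > Te.

Te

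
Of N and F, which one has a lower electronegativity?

N

N is in period 2, group 15; F is in period 2, group 17.
Atoms toward the upper right of the periodic table pull bonding electrons most strongly.
All lie in period 2, so electronegativity increases left to right.
So N has the lower electronegativity (N < F).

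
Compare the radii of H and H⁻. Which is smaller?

H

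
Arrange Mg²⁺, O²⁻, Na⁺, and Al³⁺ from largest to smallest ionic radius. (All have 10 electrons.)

O²⁻ > Na⁺ > Mg²⁺ > Al³⁺

All of these have 10 electrons, so size is governed by nuclear charge alone: the more protons, the stronger the pull on the same electron cloud, and the smaller the ion.
Nuclear charges: Al³⁺ (Z=13), Mg²⁺ (Z=12), Na⁺ (Z=11), O²⁻ (Z=8).
Largest to smallest: O²⁻ > Na⁺ > Mg²⁺ > Al³⁺.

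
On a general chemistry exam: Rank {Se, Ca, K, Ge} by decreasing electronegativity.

K is in period 4, group 1; Ca is in period 4, group 2; Ge is in period 4, group 14; Se is in period 4, group 16.
Smaller atoms with higher effective nuclear charge are more electronegative.
All lie in period 4, so electronegativity increases left to right.
So from highest to lowest: Se > Ge > Ca > K.

Se, Ge, Ca, K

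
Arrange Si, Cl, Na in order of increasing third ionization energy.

Si < Cl < Na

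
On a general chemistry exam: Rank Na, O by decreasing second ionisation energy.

The second ionization energy removes an electron from the +1 ion. For each element: Na⁺ is the bare [Ne] core; O⁺ still has 5 valence electrons.
Pulling an electron out of a noble-gas core costs far more than removing a remaining valence electron, so Na sits at the high end of IE_2.
Approximate IE_2 values (kJ/mol): Na 4562, O 3388.
So the second ionization energies run O < Na.

Na > O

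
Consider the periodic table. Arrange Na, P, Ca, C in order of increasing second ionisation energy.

After 1 electron has been removed, what remains? Na⁺ is the bare [Ne] core; P⁺ still has 4 valence electrons; Ca⁺ still has 1 valence electron; C⁺ still has 3 valence electrons.
Core electrons are held far more tightly than valence electrons, so Na tops the IE_2 order.
Valence configurations: P⁺ [Ne]3s²3p², Ca⁺ [Ar]4s¹, C⁺ [He]2s²2p¹.
The numbers (kJ/mol): Na 4562, P 1907, Ca 1145, C 2353.
Putting it together, IE_2: Ca < P < C < Na.

Ca, P, C, Na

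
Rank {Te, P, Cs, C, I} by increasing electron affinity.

Cs < P < C < Te < I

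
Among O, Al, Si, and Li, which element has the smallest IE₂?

Si

Consider each +1 ion: O⁺ still has 5 valence electrons; Al⁺ still has 2 valence electrons; Si⁺ still has 3 valence electrons; Li⁺ is the bare [He] core.
Breaking into a closed-shell core is much more expensive than removing a leftover valence electron — Li has the largest IE_2 here.
Valence configurations: O⁺ [He]2s²2p³, Al⁺ [Ne]3s², Si⁺ [Ne]3s²3p¹.
Si⁺ loses a lone 3p electron whereas Al⁺ must break into a filled 3s² pair, so IE_2(Al) > IE_2(Si) even though Si has the higher nuclear charge.
Approximate IE_2 values (kJ/mol): O 3388, Al 1817, Si 1577, Li 7298.
Hence IE_2: Si < Al < O < Li.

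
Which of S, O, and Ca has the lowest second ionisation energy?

Ca

Consider each +1 ion: S⁺ still has 5 valence electrons; O⁺ still has 5 valence electrons; Ca⁺ still has 1 valence electron.
All are still removing valence electrons, so compare the +1 ions as you would atoms: IE_2 generally rises across a period (higher Z_eff) and falls down a group (larger shell), subject to the usual subshell exceptions.
Valence configurations: S⁺ [Ne]3s²3p³, O⁺ [He]2s²2p³, Ca⁺ [Ar]4s¹.
Tabulated IE_2 (kJ/mol): S 2252, O 3388, Ca 1145.
Overall IE_2 order: Ca < S < O.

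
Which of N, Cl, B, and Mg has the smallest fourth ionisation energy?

Cl

After 3 electrons have been removed, what remains? N³⁺ still has 2 valence electrons; Cl³⁺ still has 4 valence electrons; B³⁺ is the bare [He] core; Mg³⁺ is already 1 electron into the core.
Pulling an electron out of a noble-gas core costs far more than removing a remaining valence electron, so Mg and B sit at the high end of IE_4.
Valence configurations: N³⁺ [He]2s², Cl³⁺ [Ne]3s²3p².
The numbers (kJ/mol): N 7475, Cl 5159, B 25026, Mg 10543.
Overall IE_4 order: Cl < N < Mg < B.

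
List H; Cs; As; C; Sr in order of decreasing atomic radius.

H is in period 1, group 1; C is in period 2, group 14; As is in period 4, group 15; Sr is in period 5, group 2; Cs is in period 6, group 1.
Radius decreases left→right (rising Z_eff, same n) and increases top→bottom (higher n).
These span different periods and groups, so the two trends combine.
C > H: the two effects oppose for this pair; the down-group effect wins (75 vs 32 pm).
As > C: the two effects oppose for this pair; the down-group effect wins (121 vs 75 pm).
Sr > As: relative to As, both the across-period and down-group shifts push Sr's atomic radius up.
Cs > Sr: both effects reinforce here, so Cs is clearly the larger of the two.
Tabulated atomic radius (pm): H 32, C 75, As 121, Sr 185, Cs 232.
So from largest to smallest: Cs > Sr > As > C > H.

Cs > Sr > As > C > H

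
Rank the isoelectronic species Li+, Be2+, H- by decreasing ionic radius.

All of these have 2 electrons, so size is governed by nuclear charge alone: the more protons, the stronger the pull on the same electron cloud, and the smaller the ion.
Nuclear charges: Be2+ (Z=4), Li+ (Z=3), H- (Z=1).
Largest to smallest: H- > Li+ > Be2+.

H- > Li+ > Be2+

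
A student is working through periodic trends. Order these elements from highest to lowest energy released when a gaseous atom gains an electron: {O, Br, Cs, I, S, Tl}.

Br, I, S, O, Cs, Tl

O is in period 2, group 16; S is in period 3, group 16; Br is in period 4, group 17; I is in period 5, group 17; Cs is in period 6, group 1; Tl is in period 6, group 13.
EA tends to increase across a period and decrease down a group, though the pattern is less regular than for IE or radius.
Neither a single period nor a single group — weigh both effects.
Cs > Tl: this pair runs against the simple trend — see the exception note.
O > Cs: relative to Cs, both the across-period and down-group shifts push O's electron affinity up.
S > O: this pair runs against the simple trend — see the exception note.
I > S: period and group pull opposite ways; the across-period shift dominates (295 vs 200 kJ/mol).
Br > I: they share group 17; the group trend gives Br the larger value.
Note the exception: Cs has a higher electron affinity than Tl, contrary to the simple trend — Tl's ns²np¹ configuration gives only a small electron affinity — the sparsely filled np subshell binds an added electron weakly.
Note the exception: S has a higher electron affinity than O, contrary to the simple trend — the compact 2p subshell of O repels the added electron more than S's larger 3p does.
Approximate values (kJ/mol): O 141, S 200, Br 325, I 295, Cs 46, Tl 19.
So from highest to lowest: Br > I > S > O > Cs > Tl.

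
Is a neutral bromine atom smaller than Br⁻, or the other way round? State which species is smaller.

Br

Forming Br⁻ adds 1 electron to Br. More electron–electron repulsion in the same shell, with unchanged nuclear charge, lets the cloud expand.
An anion is larger than its parent atom: Br⁻ > Br.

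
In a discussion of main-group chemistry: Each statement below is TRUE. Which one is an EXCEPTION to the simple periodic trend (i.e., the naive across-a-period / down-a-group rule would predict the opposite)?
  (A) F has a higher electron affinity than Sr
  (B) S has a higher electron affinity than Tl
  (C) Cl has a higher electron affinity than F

(C)

The general trend: electron affinity increases across a period and decreases down a group.
(A) F (period 2, group 17) vs Sr (period 5, group 2): the stated order agrees with the simple trend.
(B) S (period 3, group 16) vs Tl (period 6, group 13): the stated order agrees with the simple trend.
(C) Cl (period 3, group 17) vs F (period 2, group 17): the stated order contradicts the simple trend.
The exception is (C): F's small 2p subshell makes the incoming electron feel strong e⁻–e⁻ repulsion, so Cl actually releases more energy on gaining an electron.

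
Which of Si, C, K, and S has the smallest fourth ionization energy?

Si

Consider each +3 ion: Si³⁺ still has 1 valence electron; C³⁺ still has 1 valence electron; K³⁺ is already 2 electrons into the core; S³⁺ still has 3 valence electrons.
Usually core removal costs more than valence removal, but here the competition is close: a tightly held n=2 valence electron can cost more to remove than an n=3 core electron, so the actual values have to decide it.
Valence configurations: Si³⁺ [Ne]3s¹, C³⁺ [He]2s¹, S³⁺ [Ne]3s²3p¹.
Approximate IE_4 values (kJ/mol): Si 4356, C 6223, K 5877, S 4556.
Overall IE_4 order: Si < S < K < C.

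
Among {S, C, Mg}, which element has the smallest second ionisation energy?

Consider each +1 ion: S⁺ still has 5 valence electrons; C⁺ still has 3 valence electrons; Mg⁺ still has 1 valence electron.
All are still removing valence electrons, so compare the +1 ions as you would atoms: IE_2 generally rises across a period (higher Z_eff) and falls down a group (larger shell), subject to the usual subshell exceptions.
Valence configurations: S⁺ [Ne]3s²3p³, C⁺ [He]2s²2p¹, Mg⁺ [Ne]3s¹.
Tabulated IE_2 (kJ/mol): S 2252, C 2353, Mg 1451.
Putting it together, IE_2: Mg < S < C.

Mg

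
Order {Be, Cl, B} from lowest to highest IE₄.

Cl, Be, B

After 3 electrons have been removed, what remains? Be³⁺ is already 1 electron into the core; Cl³⁺ still has 4 valence electrons; B³⁺ is the bare [He] core.
Pulling an electron out of a noble-gas core costs far more than removing a remaining valence electron, so Be and B sit at the high end of IE_4.
The numbers (kJ/mol): Be 21007, Cl 5159, B 25026.
So the fourth ionization energies run Cl < Be < B.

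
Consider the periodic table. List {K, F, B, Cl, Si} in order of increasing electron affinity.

B < K < Si < F < Cl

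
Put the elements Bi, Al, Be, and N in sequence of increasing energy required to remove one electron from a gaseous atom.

Be is in period 2, group 2; N is in period 2, group 15; Al is in period 3, group 13; Bi is in period 6, group 15.
IE₁ increases left→right with effective nuclear charge and decreases top→bottom as the valence shell moves farther out.
Neither a single period nor a single group — weigh both effects.
Bi > Al: the two effects oppose for this pair; the across-period effect wins (703 vs 578 kJ/mol).
Be > Bi: period and group pull opposite ways; the down-group shift dominates (900 vs 703 kJ/mol).
N > Be: N lies to the right of Be in period 2, so the across-period effect alone puts N higher.
Approximate values (kJ/mol): Be 900, N 1402, Al 578, Bi 703.
So from lowest to highest: Al < Bi < Be < N.

Al < Bi < Be < N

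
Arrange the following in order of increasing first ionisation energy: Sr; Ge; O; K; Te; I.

K < Sr < Ge < Te < I < O

O is in period 2, group 16; K is in period 4, group 1; Ge is in period 4, group 14; Sr is in period 5, group 2; Te is in period 5, group 16; I is in period 5, group 17.
Across a period the outer electron is held more tightly (higher IE₁); down a group it sits in a higher shell, more shielded, and comes off more easily.
Neither a single period nor a single group — weigh both effects.
Sr > K: period and group pull opposite ways; the across-period shift dominates (550 vs 419 kJ/mol).
Ge > Sr: both effects reinforce here, so Ge is clearly the higher of the two.
Te > Ge: period and group pull opposite ways; the across-period shift dominates (869 vs 762 kJ/mol).
I > Te: both are in period 5; the period trend gives I the larger value.
O > I: period and group pull opposite ways; the down-group shift dominates (1314 vs 1008 kJ/mol).
For reference (kJ/mol): O 1314, K 419, Ge 762, Sr 550, Te 869, I 1008.
So from lowest to highest: K < Sr < Ge < Te < I < O.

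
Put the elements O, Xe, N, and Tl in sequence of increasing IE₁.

N is in period 2, group 15; O is in period 2, group 16; Xe is in period 5, group 18; Tl is in period 6, group 13.
Removing the outermost electron gets harder across a period and easier down a group.
Neither a single period nor a single group — weigh both effects.
Xe > Tl: relative to Tl, both the across-period and down-group shifts push Xe's first ionization energy up.
O > Xe: the two effects oppose for this pair; the down-group effect wins (1314 vs 1170 kJ/mol).
N > O: this pair runs against the simple trend — see the exception note.
Note the exception: N has a higher first ionization energy than O, contrary to the simple trend — pairing an electron in O's 2p⁴ costs repulsion energy, so O ionizes more easily than half-filled N (2p³).
Tabulated first ionization energy (kJ/mol): N 1402, O 1314, Xe 1170, Tl 589.
So from lowest to highest: Tl < Xe < O < N.

Tl < Xe < O < N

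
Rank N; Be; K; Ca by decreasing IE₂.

Consider each +1 ion: N⁺ still has 4 valence electrons; Be⁺ still has 1 valence electron; K⁺ is the bare [Ar] core; Ca⁺ still has 1 valence electron.
Breaking into a closed-shell core is much more expensive than removing a leftover valence electron — K has the largest IE_2 here.
Valence configurations: N⁺ [He]2s²2p², Be⁺ [He]2s¹, Ca⁺ [Ar]4s¹.
Approximate IE_2 values (kJ/mol): N 2856, Be 1757, K 3052, Ca 1145.
Putting it together, IE_2: Ca < Be < N < K.

K > N > Be > Ca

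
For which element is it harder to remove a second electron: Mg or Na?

Na

The second ionization energy removes an electron from the +1 ion. For each element: Mg⁺ still has 1 valence electron; Na⁺ is the bare [Ne] core.
Pulling an electron out of a noble-gas core costs far more than removing a remaining valence electron, so Na sits at the high end of IE_2.
Approximate IE_2 values (kJ/mol): Mg 1451, Na 4562.
Putting it together, IE_2: Mg < Na.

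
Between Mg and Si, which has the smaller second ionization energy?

The second ionization energy removes an electron from the +1 ion. For each element: Mg⁺ still has 1 valence electron; Si⁺ still has 3 valence electrons.
All are still removing valence electrons, so compare the +1 ions as you would atoms: IE_2 generally rises across a period (higher Z_eff) and falls down a group (larger shell), subject to the usual subshell exceptions.
Valence configurations: Mg⁺ [Ne]3s¹, Si⁺ [Ne]3s²3p¹.
The numbers (kJ/mol): Mg 1451, Si 1577.
Overall IE_2 order: Mg < Si.

Mg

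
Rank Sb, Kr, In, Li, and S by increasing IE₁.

IE₁ increases left→right with effective nuclear charge and decreases top→bottom as the valence shell moves farther out.
These span different periods and groups, so the two trends combine.
In > Li: the two effects oppose for this pair; the across-period effect wins (558 vs 520 kJ/mol).
Sb > In: both are in period 5; the period trend gives Sb the larger value.
S > Sb: relative to Sb, both the across-period and down-group shifts push S's first ionization energy up.
Kr > S: the two effects oppose for this pair; the across-period effect wins (1351 vs 1000 kJ/mol).
Approximate values (kJ/mol): Li 520, S 1000, Kr 1351, In 558, Sb 831.
So from lowest to highest: Li < In < Sb < S < Kr.

Li, In, Sb, S, Kr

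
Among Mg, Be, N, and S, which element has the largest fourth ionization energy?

IE_4 is the cost of taking one more electron from the +3 cation: Mg³⁺ is already 1 electron into the core; Be³⁺ is already 1 electron into the core; N³⁺ still has 2 valence electrons; S³⁺ still has 3 valence electrons.
Core electrons are held far more tightly than valence electrons, so Mg and Be top the IE_4 order.
Valence configurations: N³⁺ [He]2s², S³⁺ [Ne]3s²3p¹.
Approximate IE_4 values (kJ/mol): Mg 10543, Be 21007, N 7475, S 4556.
Hence IE_4: S < N < Mg < Be.

Be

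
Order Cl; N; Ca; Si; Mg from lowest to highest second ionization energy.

Ca < Mg < Si < Cl < N

After 1 electron has been removed, what remains? Cl⁺ still has 6 valence electrons; N⁺ still has 4 valence electrons; Ca⁺ still has 1 valence electron; Si⁺ still has 3 valence electrons; Mg⁺ still has 1 valence electron.
All are still removing valence electrons, so compare the +1 ions as you would atoms: IE_2 generally rises across a period (higher Z_eff) and falls down a group (larger shell), subject to the usual subshell exceptions.
Valence configurations: Cl⁺ [Ne]3s²3p⁴, N⁺ [He]2s²2p², Ca⁺ [Ar]4s¹, Si⁺ [Ne]3s²3p¹, Mg⁺ [Ne]3s¹.
Tabulated IE_2 (kJ/mol): Cl 2298, N 2856, Ca 1145, Si 1577, Mg 1451.
So the second ionization energies run Ca < Mg < Si < Cl < N.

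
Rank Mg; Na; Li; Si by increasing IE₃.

The third ionization energy removes an electron from the +2 ion. For each element: Mg²⁺ is the bare [Ne] core; Na²⁺ is already 1 electron into the core; Li²⁺ is already 1 electron into the core; Si²⁺ still has 2 valence electrons.
Pulling an electron out of a noble-gas core costs far more than removing a remaining valence electron, so Na, Mg and Li sit at the high end of IE_3.
Tabulated IE_3 (kJ/mol): Mg 7733, Na 6910, Li 11815, Si 3232.
Putting it together, IE_3: Si < Na < Mg < Li.

Si, Na, Mg, Li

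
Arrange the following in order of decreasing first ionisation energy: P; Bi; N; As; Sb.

N > P > As > Sb > Bi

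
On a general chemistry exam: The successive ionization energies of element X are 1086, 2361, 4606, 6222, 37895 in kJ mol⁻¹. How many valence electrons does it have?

Look for the largest jump between consecutive ionization energies: IE5/IE4 ≈ 6.1, far larger than any earlier ratio.
That jump marks the point where a core electron is being removed. So the atom has 4 valence electrons.

4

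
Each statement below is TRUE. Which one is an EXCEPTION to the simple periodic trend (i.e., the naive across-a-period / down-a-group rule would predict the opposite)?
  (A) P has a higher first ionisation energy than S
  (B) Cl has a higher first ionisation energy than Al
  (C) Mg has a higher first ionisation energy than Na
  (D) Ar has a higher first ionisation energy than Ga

The general trend: first ionisation energy increases across a period and decreases down a group.
(A) P (period 3, group 15) vs S (period 3, group 16): the stated order contradicts the simple trend.
(B) Cl (period 3, group 17) vs Al (period 3, group 13): the stated order agrees with the simple trend.
(C) Mg (period 3, group 2) vs Na (period 3, group 1): the stated order agrees with the simple trend.
(D) Ar (period 3, group 18) vs Ga (period 4, group 13): the stated order agrees with the simple trend.
The exception is (A): S (3p⁴) ionizes more easily than half-filled P (3p³) because the paired 3p electron in S is pushed out by e⁻–e⁻ repulsion.

(A)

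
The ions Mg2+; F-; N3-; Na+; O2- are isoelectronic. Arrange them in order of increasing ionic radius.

All of these have 10 electrons, so size is governed by nuclear charge alone: the more protons, the stronger the pull on the same electron cloud, and the smaller the ion.
Nuclear charges: Mg2+ (Z=12), Na+ (Z=11), F- (Z=9), O2- (Z=8), N3- (Z=7).
Smallest to largest: Mg2+ < Na+ < F- < O2- < N3-.

Mg2+, Na+, F-, O2-, N3-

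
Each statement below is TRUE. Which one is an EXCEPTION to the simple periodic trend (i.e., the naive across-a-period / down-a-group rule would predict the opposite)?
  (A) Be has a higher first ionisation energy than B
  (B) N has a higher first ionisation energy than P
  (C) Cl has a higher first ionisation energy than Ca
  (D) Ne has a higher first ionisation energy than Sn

(A)

The general trend: first ionisation energy increases across a period and decreases down a group.
(A) Be (period 2, group 2) vs B (period 2, group 13): the stated order contradicts the simple trend.
(B) N (period 2, group 15) vs P (period 3, group 15): the stated order agrees with the simple trend.
(C) Cl (period 3, group 17) vs Ca (period 4, group 2): the stated order agrees with the simple trend.
(D) Ne (period 2, group 18) vs Sn (period 5, group 14): the stated order agrees with the simple trend.
The exception is (A): removing B's lone 2p electron is easier than breaking Be's filled 2s².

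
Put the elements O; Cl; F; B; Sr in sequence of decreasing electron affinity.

B is in period 2, group 13; O is in period 2, group 16; F is in period 2, group 17; Cl is in period 3, group 17; Sr is in period 5, group 2.
Electron affinity generally becomes more exothermic across a period toward the halogens and less exothermic down a group.
These span different periods and groups, so the two trends combine.
B > Sr: relative to Sr, both the across-period and down-group shifts push B's electron affinity up.
O > B: O lies to the right of B in period 2, so the across-period effect alone puts O higher.
F > O: both are in period 2; the period trend gives F the larger value.
Cl > F: this pair runs against the simple trend — see the exception note.
Note the exception: Cl has a higher electron affinity than F, contrary to the simple trend — F's small 2p subshell makes the incoming electron feel strong e⁻–e⁻ repulsion, so Cl actually releases more energy on gaining an electron.
Tabulated electron affinity (kJ/mol): B 27, O 141, F 328, Cl 349, Sr 5.
So from highest to lowest: Cl > F > O > B > Sr.

Cl, F, O, B, Sr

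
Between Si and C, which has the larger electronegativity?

C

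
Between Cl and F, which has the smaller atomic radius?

F

Across a period the added protons contract the valence shell; down a group each new principal shell makes the atom larger.
All are in group 17, so atomic radius increases down the group.
So F has the smaller atomic radius (F < Cl).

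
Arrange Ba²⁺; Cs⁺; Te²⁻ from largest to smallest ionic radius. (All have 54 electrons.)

Te²⁻, Cs⁺, Ba²⁺

All of these have 54 electrons, so size is governed by nuclear charge alone: the more protons, the stronger the pull on the same electron cloud, and the smaller the ion.
Nuclear charges: Ba²⁺ (Z=56), Cs⁺ (Z=55), Te²⁻ (Z=52).
Largest to smallest: Te²⁻ > Cs⁺ > Ba²⁺.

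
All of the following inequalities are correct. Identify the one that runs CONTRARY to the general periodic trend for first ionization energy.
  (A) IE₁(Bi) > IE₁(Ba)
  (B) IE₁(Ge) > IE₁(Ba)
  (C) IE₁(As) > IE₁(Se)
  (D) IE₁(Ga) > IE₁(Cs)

(C)

The general trend: first ionization energy increases across a period and decreases down a group.
(A) Bi (period 6, group 15) vs Ba (period 6, group 2): the stated order agrees with the simple trend.
(B) Ge (period 4, group 14) vs Ba (period 6, group 2): the stated order agrees with the simple trend.
(C) As (period 4, group 15) vs Se (period 4, group 16): the stated order contradicts the simple trend.
(D) Ga (period 4, group 13) vs Cs (period 6, group 1): the stated order agrees with the simple trend.
The exception is (C): Se (4p⁴) ionizes more easily than half-filled As (4p³).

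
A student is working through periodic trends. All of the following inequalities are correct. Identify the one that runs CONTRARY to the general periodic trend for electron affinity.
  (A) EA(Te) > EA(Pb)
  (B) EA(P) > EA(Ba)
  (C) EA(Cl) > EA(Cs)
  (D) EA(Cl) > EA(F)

(D)

The general trend: electron affinity increases across a period and decreases down a group.
(A) Te (period 5, group 16) vs Pb (period 6, group 14): the stated order agrees with the simple trend.
(B) P (period 3, group 15) vs Ba (period 6, group 2): the stated order agrees with the simple trend.
(C) Cl (period 3, group 17) vs Cs (period 6, group 1): the stated order agrees with the simple trend.
(D) Cl (period 3, group 17) vs F (period 2, group 17): the stated order contradicts the simple trend.
The exception is (D): F's small 2p subshell makes the incoming electron feel strong e⁻–e⁻ repulsion, so Cl actually releases more energy on gaining an electron.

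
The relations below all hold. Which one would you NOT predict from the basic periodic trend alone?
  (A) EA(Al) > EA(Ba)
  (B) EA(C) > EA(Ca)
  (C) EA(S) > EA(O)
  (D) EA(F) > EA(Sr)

(C)

The general trend: electron affinity increases across a period and decreases down a group.
(A) Al (period 3, group 13) vs Ba (period 6, group 2): the stated order agrees with the simple trend.
(B) C (period 2, group 14) vs Ca (period 4, group 2): the stated order agrees with the simple trend.
(C) S (period 3, group 16) vs O (period 2, group 16): the stated order contradicts the simple trend.
(D) F (period 2, group 17) vs Sr (period 5, group 2): the stated order agrees with the simple trend.
The exception is (C): the compact 2p subshell of O repels the added electron more than S's larger 3p does.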